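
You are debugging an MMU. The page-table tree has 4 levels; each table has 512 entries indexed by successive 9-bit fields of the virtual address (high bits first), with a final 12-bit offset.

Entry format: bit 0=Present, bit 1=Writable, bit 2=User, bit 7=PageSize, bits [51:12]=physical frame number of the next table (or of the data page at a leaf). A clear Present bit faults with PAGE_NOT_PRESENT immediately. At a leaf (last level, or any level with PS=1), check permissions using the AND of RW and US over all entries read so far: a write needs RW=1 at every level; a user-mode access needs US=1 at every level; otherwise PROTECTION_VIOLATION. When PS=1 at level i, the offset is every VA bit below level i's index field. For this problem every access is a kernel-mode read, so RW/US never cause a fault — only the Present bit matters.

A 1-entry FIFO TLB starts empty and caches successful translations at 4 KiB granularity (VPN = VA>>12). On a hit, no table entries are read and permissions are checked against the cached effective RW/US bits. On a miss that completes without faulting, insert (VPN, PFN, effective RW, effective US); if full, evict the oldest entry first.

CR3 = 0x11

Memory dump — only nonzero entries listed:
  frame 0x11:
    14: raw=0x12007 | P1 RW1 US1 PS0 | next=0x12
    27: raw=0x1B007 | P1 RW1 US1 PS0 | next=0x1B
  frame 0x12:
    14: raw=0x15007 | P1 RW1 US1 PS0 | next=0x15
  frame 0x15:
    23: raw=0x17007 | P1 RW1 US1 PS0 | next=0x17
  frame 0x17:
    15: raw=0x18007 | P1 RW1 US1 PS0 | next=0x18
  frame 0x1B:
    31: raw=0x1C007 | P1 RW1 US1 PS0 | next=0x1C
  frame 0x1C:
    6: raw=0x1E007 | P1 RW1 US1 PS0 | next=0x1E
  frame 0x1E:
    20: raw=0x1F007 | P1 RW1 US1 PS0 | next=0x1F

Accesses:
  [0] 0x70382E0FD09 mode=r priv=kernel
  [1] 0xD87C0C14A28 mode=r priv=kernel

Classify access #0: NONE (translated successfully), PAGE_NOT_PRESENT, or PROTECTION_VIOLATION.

Walk each access:
#0 VA=0x70382E0FD09 (r,kernel):
  [0] read 0x11 idx=14: raw=0x12007 flags P=1 W=1 U=1 S=0
  [1] read 0x12 idx=14: raw=0x15007 flags P=1 W=1 U=1 S=0
  [2] read 0x15 idx=23: raw=0x17007 flags P=1 W=1 U=1 S=0
  [3] read 0x17 idx=15: raw=0x18007 flags P=1 W=1 U=1 S=0
  → PA=0x18D09  (4 entries read)
#1 VA=0xD87C0C14A28 (r,kernel):
  [0] read 0x11 idx=27: raw=0x1B007 flags P=1 W=1 U=1 S=0
  [1] read 0x1B idx=31: raw=0x1C007 flags P=1 W=1 U=1 S=0
  [2] read 0x1C idx=6: raw=0x1E007 flags P=1 W=1 U=1 S=0
  [3] read 0x1E idx=20: raw=0x1F007 flags P=1 W=1 U=1 S=0
  → PA=0x1FA28  (4 entries read)

Access #0 fault: NONE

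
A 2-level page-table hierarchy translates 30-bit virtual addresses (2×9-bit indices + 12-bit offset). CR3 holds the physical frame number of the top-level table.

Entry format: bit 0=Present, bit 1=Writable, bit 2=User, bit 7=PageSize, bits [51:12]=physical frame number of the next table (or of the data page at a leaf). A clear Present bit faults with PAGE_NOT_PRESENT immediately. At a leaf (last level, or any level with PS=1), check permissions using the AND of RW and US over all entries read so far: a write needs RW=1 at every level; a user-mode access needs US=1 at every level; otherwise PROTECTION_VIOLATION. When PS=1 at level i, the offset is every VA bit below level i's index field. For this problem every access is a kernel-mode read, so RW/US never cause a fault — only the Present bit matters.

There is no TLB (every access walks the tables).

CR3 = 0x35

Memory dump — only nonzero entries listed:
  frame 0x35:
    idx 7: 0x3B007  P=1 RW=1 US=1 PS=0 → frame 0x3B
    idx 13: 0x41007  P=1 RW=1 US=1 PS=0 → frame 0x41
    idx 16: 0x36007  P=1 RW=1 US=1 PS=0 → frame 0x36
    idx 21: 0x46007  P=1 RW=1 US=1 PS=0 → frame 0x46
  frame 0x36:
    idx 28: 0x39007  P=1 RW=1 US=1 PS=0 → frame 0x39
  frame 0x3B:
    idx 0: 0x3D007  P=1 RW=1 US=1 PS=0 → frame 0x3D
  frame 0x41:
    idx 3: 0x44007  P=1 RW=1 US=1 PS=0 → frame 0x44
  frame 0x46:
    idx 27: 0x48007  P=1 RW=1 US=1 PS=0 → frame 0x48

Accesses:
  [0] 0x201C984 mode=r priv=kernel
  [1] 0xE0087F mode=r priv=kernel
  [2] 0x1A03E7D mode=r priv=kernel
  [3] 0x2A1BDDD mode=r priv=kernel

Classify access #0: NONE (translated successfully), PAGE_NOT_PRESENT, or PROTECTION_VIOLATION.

Trace:
#0 VA=0x201C984 (r,kernel):
  L0: frame=0x35 idx=16 entry=0x36007 [P=1 RW=1 US=1 PS=0]
  L1: frame=0x36 idx=28 entry=0x39007 [P=1 RW=1 US=1 PS=0]
  → PA=0x39984  (2 entries read)
#1 VA=0xE0087F (r,kernel):
  L0: frame=0x35 idx=7 entry=0x3B007 [P=1 RW=1 US=1 PS=0]
  L1: frame=0x3B idx=0 entry=0x3D007 [P=1 RW=1 US=1 PS=0]
  → PA=0x3D87F  (2 entries read)
#2 VA=0x1A03E7D (r,kernel):
  L0: frame=0x35 idx=13 entry=0x41007 [P=1 RW=1 US=1 PS=0]
  L1: frame=0x41 idx=3 entry=0x44007 [P=1 RW=1 US=1 PS=0]
  → PA=0x44E7D  (2 entries read)
#3 VA=0x2A1BDDD (r,kernel):
  L0: frame=0x35 idx=21 entry=0x46007 [P=1 RW=1 US=1 PS=0]
  L1: frame=0x46 idx=27 entry=0x48007 [P=1 RW=1 US=1 PS=0]
  → PA=0x48DDD  (2 entries read)

Access #0 fault: NONE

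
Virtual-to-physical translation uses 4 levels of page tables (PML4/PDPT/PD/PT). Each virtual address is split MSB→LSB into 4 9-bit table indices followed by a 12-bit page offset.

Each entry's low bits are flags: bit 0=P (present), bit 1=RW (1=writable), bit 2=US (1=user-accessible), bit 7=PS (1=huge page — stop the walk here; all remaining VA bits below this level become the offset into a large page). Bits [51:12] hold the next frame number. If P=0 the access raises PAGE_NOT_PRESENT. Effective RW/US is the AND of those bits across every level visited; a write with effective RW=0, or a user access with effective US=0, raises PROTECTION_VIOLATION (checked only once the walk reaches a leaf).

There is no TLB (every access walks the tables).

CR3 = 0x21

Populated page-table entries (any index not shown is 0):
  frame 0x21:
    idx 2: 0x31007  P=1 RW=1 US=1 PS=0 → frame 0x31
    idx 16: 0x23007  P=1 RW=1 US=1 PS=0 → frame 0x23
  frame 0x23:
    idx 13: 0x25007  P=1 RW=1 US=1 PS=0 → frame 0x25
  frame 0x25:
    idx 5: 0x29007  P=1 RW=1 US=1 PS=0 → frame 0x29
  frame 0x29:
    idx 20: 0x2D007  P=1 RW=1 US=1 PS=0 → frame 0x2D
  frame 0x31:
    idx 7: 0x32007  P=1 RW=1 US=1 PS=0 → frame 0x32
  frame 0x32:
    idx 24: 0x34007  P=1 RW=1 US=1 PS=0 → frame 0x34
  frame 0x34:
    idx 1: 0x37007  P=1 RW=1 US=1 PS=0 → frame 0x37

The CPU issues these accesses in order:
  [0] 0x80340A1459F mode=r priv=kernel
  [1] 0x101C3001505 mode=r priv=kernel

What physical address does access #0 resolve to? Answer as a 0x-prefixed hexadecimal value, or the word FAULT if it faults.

Trace:
#0 VA=0x80340A1459F (r,kernel):
  L0 @0x21[16] → 0x23007  P=1,RW=1,US=1,PS=0
  L1 @0x23[13] → 0x25007  P=1,RW=1,US=1,PS=0
  L2 @0x25[5] → 0x29007  P=1,RW=1,US=1,PS=0
  L3 @0x29[20] → 0x2D007  P=1,RW=1,US=1,PS=0
  ⇒ phys 0x2D59F  [4 reads]
#1 VA=0x101C3001505 (r,kernel):
  L0 @0x21[2] → 0x31007  P=1,RW=1,US=1,PS=0
  L1 @0x31[7] → 0x32007  P=1,RW=1,US=1,PS=0
  L2 @0x32[24] → 0x34007  P=1,RW=1,US=1,PS=0
  L3 @0x34[1] → 0x37007  P=1,RW=1,US=1,PS=0
  ⇒ phys 0x37505  [4 reads]

Access #0 PA: 0x2D59F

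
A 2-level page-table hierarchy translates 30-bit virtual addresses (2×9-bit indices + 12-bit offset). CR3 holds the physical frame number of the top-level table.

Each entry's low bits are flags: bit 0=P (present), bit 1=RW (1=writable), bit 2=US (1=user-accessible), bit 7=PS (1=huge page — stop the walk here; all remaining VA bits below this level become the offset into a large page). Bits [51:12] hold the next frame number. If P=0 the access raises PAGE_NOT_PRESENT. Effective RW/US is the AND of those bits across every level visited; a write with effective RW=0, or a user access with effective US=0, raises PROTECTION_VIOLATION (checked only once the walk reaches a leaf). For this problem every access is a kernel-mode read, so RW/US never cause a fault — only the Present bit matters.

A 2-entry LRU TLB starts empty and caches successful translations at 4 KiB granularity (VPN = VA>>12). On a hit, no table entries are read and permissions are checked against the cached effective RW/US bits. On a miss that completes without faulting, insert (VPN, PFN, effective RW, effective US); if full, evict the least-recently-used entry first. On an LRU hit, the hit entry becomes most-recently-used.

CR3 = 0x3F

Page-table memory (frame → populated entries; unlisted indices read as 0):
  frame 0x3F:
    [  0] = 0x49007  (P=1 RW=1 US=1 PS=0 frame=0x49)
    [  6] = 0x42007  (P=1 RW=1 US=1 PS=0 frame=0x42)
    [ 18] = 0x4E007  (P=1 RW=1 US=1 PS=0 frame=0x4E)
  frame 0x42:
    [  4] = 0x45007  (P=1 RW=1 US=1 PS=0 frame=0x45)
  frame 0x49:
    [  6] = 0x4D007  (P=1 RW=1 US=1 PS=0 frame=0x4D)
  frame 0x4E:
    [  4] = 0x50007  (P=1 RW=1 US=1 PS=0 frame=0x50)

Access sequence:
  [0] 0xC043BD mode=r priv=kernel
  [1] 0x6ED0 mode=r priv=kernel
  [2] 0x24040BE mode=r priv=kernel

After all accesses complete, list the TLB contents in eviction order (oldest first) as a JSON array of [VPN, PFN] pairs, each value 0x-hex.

Per-access translation:
#0 VA=0xC043BD (r,kernel):
  [0] read 0x3F idx=6: raw=0x42007 flags P=1 W=1 U=1 S=0
  [1] read 0x42 idx=4: raw=0x45007 flags P=1 W=1 U=1 S=0
  → PA=0x453BD  (2 entries read)
#1 VA=0x6ED0 (r,kernel):
  [0] read 0x3F idx=0: raw=0x49007 flags P=1 W=1 U=1 S=0
  [1] read 0x49 idx=6: raw=0x4D007 flags P=1 W=1 U=1 S=0
  → PA=0x4DED0  (2 entries read)
#2 VA=0x24040BE (r,kernel):
  [0] read 0x3F idx=18: raw=0x4E007 flags P=1 W=1 U=1 S=0
  [1] read 0x4E idx=4: raw=0x50007 flags P=1 W=1 U=1 S=0
  → PA=0x500BE  (2 entries read)

TLB: [["0x6", "0x4D"], ["0x2404", "0x50"]]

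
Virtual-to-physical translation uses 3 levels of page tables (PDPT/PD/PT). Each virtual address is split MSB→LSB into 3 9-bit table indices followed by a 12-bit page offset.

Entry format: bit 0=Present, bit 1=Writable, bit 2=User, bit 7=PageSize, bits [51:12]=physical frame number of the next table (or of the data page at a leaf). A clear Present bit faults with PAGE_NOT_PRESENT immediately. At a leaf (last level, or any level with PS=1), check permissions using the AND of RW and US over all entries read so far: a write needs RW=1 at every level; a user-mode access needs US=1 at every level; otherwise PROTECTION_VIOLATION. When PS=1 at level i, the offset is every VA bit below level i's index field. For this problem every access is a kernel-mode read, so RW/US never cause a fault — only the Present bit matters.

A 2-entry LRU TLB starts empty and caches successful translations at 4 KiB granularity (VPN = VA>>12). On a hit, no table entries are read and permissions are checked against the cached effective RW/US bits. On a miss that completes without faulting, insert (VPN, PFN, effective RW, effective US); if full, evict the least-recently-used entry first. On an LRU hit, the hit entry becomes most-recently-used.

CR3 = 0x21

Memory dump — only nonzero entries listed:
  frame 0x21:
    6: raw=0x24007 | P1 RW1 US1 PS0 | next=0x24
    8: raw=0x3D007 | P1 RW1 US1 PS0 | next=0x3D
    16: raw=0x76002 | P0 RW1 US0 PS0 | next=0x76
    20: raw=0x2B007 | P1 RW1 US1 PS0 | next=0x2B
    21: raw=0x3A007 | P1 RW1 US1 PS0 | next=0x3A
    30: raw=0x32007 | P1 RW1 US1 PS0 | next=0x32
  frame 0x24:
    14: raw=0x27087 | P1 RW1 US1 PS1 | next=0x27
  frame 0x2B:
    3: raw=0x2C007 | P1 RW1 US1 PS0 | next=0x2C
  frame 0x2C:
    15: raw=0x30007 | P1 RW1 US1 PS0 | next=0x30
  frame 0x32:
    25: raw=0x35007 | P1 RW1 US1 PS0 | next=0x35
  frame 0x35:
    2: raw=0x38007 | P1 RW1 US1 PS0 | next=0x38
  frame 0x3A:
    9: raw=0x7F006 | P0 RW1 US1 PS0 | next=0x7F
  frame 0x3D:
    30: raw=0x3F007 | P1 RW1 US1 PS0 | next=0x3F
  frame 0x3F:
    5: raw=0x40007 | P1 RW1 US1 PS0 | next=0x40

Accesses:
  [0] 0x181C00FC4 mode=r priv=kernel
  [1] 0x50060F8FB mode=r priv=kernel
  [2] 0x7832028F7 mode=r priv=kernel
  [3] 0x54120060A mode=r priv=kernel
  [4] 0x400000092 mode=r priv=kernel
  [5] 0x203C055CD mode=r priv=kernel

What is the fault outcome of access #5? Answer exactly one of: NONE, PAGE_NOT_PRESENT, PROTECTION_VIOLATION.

Trace:
#0 VA=0x181C00FC4 (r,kernel):
  lvl0: tbl 0x21, slot 6 ⇒ 0x24007 (P1/RW1/US1/PS0)
  lvl1: tbl 0x24, slot 14 ⇒ 0x27087 (P1/RW1/US1/PS1)
  → PA=0x27FC4 (huge @L1)  (2 entries read)
#1 VA=0x50060F8FB (r,kernel):
  lvl0: tbl 0x21, slot 20 ⇒ 0x2B007 (P1/RW1/US1/PS0)
  lvl1: tbl 0x2B, slot 3 ⇒ 0x2C007 (P1/RW1/US1/PS0)
  lvl2: tbl 0x2C, slot 15 ⇒ 0x30007 (P1/RW1/US1/PS0)
  → PA=0x308FB  (3 entries read)
#2 VA=0x7832028F7 (r,kernel):
  lvl0: tbl 0x21, slot 30 ⇒ 0x32007 (P1/RW1/US1/PS0)
  lvl1: tbl 0x32, slot 25 ⇒ 0x35007 (P1/RW1/US1/PS0)
  lvl2: tbl 0x35, slot 2 ⇒ 0x38007 (P1/RW1/US1/PS0)
  → PA=0x388F7  (3 entries read)
#3 VA=0x54120060A (r,kernel):
  lvl0: tbl 0x21, slot 21 ⇒ 0x3A007 (P1/RW1/US1/PS0)
  lvl1: tbl 0x3A, slot 9 ⇒ 0x7F006 (P0/RW1/US1/PS0)
  ✗ PAGE_NOT_PRESENT  [2 reads]
#4 VA=0x400000092 (r,kernel):
  lvl0: tbl 0x21, slot 16 ⇒ 0x76002 (P0/RW1/US0/PS0)
  ✗ PAGE_NOT_PRESENT  [1 reads]
#5 VA=0x203C055CD (r,kernel):
  lvl0: tbl 0x21, slot 8 ⇒ 0x3D007 (P1/RW1/US1/PS0)
  lvl1: tbl 0x3D, slot 30 ⇒ 0x3F007 (P1/RW1/US1/PS0)
  lvl2: tbl 0x3F, slot 5 ⇒ 0x40007 (P1/RW1/US1/PS0)
  → PA=0x405CD  (3 entries read)

Access #5 fault: NONE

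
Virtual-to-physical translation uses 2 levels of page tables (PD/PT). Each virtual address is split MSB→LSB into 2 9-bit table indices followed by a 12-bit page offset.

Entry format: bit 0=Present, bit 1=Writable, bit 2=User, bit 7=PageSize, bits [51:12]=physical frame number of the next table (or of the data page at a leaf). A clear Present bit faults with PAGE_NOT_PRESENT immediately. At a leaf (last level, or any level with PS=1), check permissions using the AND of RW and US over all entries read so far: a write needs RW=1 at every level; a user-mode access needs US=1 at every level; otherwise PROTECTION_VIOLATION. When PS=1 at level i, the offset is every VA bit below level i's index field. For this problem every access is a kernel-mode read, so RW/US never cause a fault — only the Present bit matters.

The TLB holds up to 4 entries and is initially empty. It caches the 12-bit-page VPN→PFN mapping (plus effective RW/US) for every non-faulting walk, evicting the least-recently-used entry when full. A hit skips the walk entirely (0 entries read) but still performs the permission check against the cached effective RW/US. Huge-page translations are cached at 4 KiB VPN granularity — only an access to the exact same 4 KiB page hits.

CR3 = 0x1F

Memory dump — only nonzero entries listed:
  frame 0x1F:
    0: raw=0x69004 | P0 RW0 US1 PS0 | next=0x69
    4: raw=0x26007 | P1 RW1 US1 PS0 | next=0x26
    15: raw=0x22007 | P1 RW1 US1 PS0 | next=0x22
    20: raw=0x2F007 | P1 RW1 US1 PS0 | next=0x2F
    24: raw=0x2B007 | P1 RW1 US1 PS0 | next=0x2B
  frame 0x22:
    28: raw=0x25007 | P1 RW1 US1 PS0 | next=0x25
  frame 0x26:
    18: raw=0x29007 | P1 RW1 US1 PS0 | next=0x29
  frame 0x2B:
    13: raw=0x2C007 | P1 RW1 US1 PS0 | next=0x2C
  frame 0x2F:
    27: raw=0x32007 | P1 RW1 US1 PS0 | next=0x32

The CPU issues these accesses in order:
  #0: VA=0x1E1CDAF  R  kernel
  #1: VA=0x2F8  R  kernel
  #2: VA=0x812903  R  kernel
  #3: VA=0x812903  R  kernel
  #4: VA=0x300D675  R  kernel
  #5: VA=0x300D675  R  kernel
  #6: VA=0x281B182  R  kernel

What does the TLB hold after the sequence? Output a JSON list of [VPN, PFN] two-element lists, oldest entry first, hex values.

Trace:
#0 VA=0x1E1CDAF (r,kernel):
  lvl0: tbl 0x1F, slot 15 ⇒ 0x22007 (P1/RW1/US1/PS0)
  lvl1: tbl 0x22, slot 28 ⇒ 0x25007 (P1/RW1/US1/PS0)
  → PA=0x25DAF  (2 entries read)
#1 VA=0x2F8 (r,kernel):
  lvl0: tbl 0x1F, slot 0 ⇒ 0x69004 (P0/RW0/US1/PS0)
  ⇒ fault: PAGE_NOT_PRESENT  — 1 lookups
#2 VA=0x812903 (r,kernel):
  lvl0: tbl 0x1F, slot 4 ⇒ 0x26007 (P1/RW1/US1/PS0)
  lvl1: tbl 0x26, slot 18 ⇒ 0x29007 (P1/RW1/US1/PS0)
  → PA=0x29903  (2 entries read)
#3 VA=0x812903 (r,kernel):
  TLB hit vpn=0x812 → PA=0x29903
#4 VA=0x300D675 (r,kernel):
  lvl0: tbl 0x1F, slot 24 ⇒ 0x2B007 (P1/RW1/US1/PS0)
  lvl1: tbl 0x2B, slot 13 ⇒ 0x2C007 (P1/RW1/US1/PS0)
  → PA=0x2C675  (2 entries read)
#5 VA=0x300D675 (r,kernel):
  TLB hit vpn=0x300D → PA=0x2C675
#6 VA=0x281B182 (r,kernel):
  lvl0: tbl 0x1F, slot 20 ⇒ 0x2F007 (P1/RW1/US1/PS0)
  lvl1: tbl 0x2F, slot 27 ⇒ 0x32007 (P1/RW1/US1/PS0)
  → PA=0x32182  (2 entries read)

TLB: [["0x1E1C", "0x25"], ["0x812", "0x29"], ["0x300D", "0x2C"], ["0x281B", "0x32"]]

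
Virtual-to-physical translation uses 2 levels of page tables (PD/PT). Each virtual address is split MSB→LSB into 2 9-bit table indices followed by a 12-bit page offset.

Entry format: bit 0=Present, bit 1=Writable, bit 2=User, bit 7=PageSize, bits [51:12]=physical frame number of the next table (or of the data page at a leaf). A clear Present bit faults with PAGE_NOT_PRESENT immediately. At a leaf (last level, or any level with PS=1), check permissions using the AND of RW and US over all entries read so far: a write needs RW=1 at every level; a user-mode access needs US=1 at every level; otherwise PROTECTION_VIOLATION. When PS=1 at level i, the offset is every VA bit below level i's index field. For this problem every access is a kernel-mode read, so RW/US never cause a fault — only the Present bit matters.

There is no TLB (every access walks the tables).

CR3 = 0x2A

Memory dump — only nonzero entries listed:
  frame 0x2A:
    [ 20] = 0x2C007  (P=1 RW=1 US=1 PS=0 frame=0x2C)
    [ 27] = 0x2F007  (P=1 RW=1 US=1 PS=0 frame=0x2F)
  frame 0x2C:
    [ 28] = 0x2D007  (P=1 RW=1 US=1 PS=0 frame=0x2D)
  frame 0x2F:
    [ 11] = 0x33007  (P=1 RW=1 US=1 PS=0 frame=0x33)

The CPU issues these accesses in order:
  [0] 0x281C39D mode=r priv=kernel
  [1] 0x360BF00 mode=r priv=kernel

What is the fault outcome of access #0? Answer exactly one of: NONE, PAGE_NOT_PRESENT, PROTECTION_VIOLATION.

Walk each access:
#0 VA=0x281C39D (r,kernel):
  L0 @0x2A[20] → 0x2C007  P=1,RW=1,US=1,PS=0
  L1 @0x2C[28] → 0x2D007  P=1,RW=1,US=1,PS=0
  ✓ 0x2D39D  — 2 lookups
#1 VA=0x360BF00 (r,kernel):
  L0 @0x2A[27] → 0x2F007  P=1,RW=1,US=1,PS=0
  L1 @0x2F[11] → 0x33007  P=1,RW=1,US=1,PS=0
  ✓ 0x33F00  — 2 lookups

Access #0 fault: NONE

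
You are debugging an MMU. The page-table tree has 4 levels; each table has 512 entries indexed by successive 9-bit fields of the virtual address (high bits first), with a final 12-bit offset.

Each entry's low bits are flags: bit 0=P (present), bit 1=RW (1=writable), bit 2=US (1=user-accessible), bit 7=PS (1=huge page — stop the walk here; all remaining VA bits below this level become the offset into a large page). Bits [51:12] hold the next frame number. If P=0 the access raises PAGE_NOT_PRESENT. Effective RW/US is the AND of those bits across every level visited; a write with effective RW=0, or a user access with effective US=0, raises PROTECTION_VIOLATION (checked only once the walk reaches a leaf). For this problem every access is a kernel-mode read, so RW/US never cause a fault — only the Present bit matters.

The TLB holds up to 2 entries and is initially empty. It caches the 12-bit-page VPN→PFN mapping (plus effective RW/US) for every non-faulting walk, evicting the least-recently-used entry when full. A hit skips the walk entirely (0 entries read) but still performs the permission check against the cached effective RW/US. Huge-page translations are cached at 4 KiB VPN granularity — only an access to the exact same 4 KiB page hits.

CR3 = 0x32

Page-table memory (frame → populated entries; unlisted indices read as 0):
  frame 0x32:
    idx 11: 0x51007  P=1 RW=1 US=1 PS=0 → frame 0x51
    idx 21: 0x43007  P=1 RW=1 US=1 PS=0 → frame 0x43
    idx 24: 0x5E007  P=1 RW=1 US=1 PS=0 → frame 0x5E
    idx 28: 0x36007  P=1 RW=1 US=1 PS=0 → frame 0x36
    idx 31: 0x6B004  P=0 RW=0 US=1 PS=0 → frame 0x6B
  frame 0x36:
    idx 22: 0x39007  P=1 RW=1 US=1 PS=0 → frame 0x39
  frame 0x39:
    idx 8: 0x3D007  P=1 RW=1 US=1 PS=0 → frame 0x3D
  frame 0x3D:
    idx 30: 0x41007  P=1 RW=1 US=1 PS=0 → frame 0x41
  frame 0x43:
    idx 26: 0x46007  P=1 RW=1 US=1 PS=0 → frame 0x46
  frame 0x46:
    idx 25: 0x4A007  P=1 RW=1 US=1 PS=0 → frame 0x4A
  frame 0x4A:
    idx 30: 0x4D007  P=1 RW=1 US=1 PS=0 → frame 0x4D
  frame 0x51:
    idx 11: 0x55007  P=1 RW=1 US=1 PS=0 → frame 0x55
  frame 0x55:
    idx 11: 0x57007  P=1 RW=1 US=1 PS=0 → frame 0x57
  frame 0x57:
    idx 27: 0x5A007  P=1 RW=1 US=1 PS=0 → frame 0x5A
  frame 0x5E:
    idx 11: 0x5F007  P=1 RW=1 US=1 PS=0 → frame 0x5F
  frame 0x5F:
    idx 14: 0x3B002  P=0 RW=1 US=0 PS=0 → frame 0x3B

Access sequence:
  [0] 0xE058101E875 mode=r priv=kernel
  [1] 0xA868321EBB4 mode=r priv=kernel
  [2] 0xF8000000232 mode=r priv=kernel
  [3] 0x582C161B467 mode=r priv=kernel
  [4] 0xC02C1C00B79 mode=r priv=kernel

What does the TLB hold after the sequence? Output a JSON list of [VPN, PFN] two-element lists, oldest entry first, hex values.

Walk each access:
#0 VA=0xE058101E875 (r,kernel):
  L0: frame=0x32 idx=28 entry=0x36007 [P=1 RW=1 US=1 PS=0]
  L1: frame=0x36 idx=22 entry=0x39007 [P=1 RW=1 US=1 PS=0]
  L2: frame=0x39 idx=8 entry=0x3D007 [P=1 RW=1 US=1 PS=0]
  L3: frame=0x3D idx=30 entry=0x41007 [P=1 RW=1 US=1 PS=0]
  ✓ 0x41875  — 4 lookups
#1 VA=0xA868321EBB4 (r,kernel):
  L0: frame=0x32 idx=21 entry=0x43007 [P=1 RW=1 US=1 PS=0]
  L1: frame=0x43 idx=26 entry=0x46007 [P=1 RW=1 US=1 PS=0]
  L2: frame=0x46 idx=25 entry=0x4A007 [P=1 RW=1 US=1 PS=0]
  L3: frame=0x4A idx=30 entry=0x4D007 [P=1 RW=1 US=1 PS=0]
  ✓ 0x4DBB4  — 4 lookups
#2 VA=0xF8000000232 (r,kernel):
  L0: frame=0x32 idx=31 entry=0x6B004 [P=0 RW=0 US=1 PS=0]
  → PAGE_NOT_PRESENT  (1 entries read)
#3 VA=0x582C161B467 (r,kernel):
  L0: frame=0x32 idx=11 entry=0x51007 [P=1 RW=1 US=1 PS=0]
  L1: frame=0x51 idx=11 entry=0x55007 [P=1 RW=1 US=1 PS=0]
  L2: frame=0x55 idx=11 entry=0x57007 [P=1 RW=1 US=1 PS=0]
  L3: frame=0x57 idx=27 entry=0x5A007 [P=1 RW=1 US=1 PS=0]
  ✓ 0x5A467  — 4 lookups
#4 VA=0xC02C1C00B79 (r,kernel):
  L0: frame=0x32 idx=24 entry=0x5E007 [P=1 RW=1 US=1 PS=0]
  L1: frame=0x5E idx=11 entry=0x5F007 [P=1 RW=1 US=1 PS=0]
  L2: frame=0x5F idx=14 entry=0x3B002 [P=0 RW=1 US=0 PS=0]
  → PAGE_NOT_PRESENT  (3 entries read)

TLB: [["0xA868321E", "0x4D"], ["0x582C161B", "0x5A"]]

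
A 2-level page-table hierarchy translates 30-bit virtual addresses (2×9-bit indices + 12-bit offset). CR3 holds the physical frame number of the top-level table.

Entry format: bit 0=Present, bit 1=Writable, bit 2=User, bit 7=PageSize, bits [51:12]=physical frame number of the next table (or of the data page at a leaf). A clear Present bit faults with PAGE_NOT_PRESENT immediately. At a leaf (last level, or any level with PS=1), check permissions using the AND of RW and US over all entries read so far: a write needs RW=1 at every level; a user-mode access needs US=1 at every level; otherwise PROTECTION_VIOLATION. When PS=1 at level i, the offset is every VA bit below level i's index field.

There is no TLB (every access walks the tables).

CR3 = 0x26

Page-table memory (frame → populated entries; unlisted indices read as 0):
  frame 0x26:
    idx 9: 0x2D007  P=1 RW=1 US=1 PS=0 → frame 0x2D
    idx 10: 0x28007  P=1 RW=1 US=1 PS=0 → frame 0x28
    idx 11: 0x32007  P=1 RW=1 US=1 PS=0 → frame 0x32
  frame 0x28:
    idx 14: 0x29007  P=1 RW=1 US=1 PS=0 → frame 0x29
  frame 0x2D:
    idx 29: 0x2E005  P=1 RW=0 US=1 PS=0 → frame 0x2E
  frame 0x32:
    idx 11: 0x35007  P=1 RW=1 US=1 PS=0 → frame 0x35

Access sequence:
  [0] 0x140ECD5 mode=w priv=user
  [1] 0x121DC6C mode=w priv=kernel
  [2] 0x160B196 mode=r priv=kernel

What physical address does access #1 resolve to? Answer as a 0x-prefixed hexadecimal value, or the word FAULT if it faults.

Per-access translation:
#0 VA=0x140ECD5 (w,user):
  [0] read 0x26 idx=10: raw=0x28007 flags P=1 W=1 U=1 S=0
  [1] read 0x28 idx=14: raw=0x29007 flags P=1 W=1 U=1 S=0
  → PA=0x29CD5  (2 entries read)
#1 VA=0x121DC6C (w,kernel):
  [0] read 0x26 idx=9: raw=0x2D007 flags P=1 W=1 U=1 S=0
  [1] read 0x2D idx=29: raw=0x2E005 flags P=1 W=0 U=1 S=0
  ✗ PROTECTION_VIOLATION  [2 reads]
#2 VA=0x160B196 (r,kernel):
  [0] read 0x26 idx=11: raw=0x32007 flags P=1 W=1 U=1 S=0
  [1] read 0x32 idx=11: raw=0x35007 flags P=1 W=1 U=1 S=0
  → PA=0x35196  (2 entries read)

Access #1 PA: FAULT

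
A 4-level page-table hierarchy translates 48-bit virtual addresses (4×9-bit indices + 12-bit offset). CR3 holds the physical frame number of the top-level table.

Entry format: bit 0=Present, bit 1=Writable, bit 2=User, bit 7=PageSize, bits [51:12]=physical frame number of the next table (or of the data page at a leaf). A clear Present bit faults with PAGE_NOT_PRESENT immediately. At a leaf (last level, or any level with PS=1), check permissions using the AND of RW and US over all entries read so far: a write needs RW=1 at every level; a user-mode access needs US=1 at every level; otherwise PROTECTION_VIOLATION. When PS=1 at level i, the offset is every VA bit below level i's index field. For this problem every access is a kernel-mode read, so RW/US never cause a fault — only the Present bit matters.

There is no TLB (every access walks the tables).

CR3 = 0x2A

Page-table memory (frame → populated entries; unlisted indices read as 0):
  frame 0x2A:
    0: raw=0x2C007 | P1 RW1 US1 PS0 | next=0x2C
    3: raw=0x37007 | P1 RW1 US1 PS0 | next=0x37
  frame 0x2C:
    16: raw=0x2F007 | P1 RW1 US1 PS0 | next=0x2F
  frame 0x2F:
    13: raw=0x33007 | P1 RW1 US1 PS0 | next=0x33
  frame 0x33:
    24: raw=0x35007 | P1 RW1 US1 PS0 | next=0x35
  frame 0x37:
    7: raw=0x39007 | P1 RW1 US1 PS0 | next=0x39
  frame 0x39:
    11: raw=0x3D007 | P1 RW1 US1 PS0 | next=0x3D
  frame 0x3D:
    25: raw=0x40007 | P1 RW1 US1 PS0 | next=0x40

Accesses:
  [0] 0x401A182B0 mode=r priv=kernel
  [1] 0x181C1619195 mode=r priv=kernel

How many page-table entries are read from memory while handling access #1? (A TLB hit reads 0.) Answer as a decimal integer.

Per-access translation:
#0 VA=0x401A182B0 (r,kernel):
  L0: frame=0x2A idx=0 entry=0x2C007 [P=1 RW=1 US=1 PS=0]
  L1: frame=0x2C idx=16 entry=0x2F007 [P=1 RW=1 US=1 PS=0]
  L2: frame=0x2F idx=13 entry=0x33007 [P=1 RW=1 US=1 PS=0]
  L3: frame=0x33 idx=24 entry=0x35007 [P=1 RW=1 US=1 PS=0]
  → PA=0x352B0  (4 entries read)
#1 VA=0x181C1619195 (r,kernel):
  L0: frame=0x2A idx=3 entry=0x37007 [P=1 RW=1 US=1 PS=0]
  L1: frame=0x37 idx=7 entry=0x39007 [P=1 RW=1 US=1 PS=0]
  L2: frame=0x39 idx=11 entry=0x3D007 [P=1 RW=1 US=1 PS=0]
  L3: frame=0x3D idx=25 entry=0x40007 [P=1 RW=1 US=1 PS=0]
  → PA=0x40195  (4 entries read)

Entries read for #1: 4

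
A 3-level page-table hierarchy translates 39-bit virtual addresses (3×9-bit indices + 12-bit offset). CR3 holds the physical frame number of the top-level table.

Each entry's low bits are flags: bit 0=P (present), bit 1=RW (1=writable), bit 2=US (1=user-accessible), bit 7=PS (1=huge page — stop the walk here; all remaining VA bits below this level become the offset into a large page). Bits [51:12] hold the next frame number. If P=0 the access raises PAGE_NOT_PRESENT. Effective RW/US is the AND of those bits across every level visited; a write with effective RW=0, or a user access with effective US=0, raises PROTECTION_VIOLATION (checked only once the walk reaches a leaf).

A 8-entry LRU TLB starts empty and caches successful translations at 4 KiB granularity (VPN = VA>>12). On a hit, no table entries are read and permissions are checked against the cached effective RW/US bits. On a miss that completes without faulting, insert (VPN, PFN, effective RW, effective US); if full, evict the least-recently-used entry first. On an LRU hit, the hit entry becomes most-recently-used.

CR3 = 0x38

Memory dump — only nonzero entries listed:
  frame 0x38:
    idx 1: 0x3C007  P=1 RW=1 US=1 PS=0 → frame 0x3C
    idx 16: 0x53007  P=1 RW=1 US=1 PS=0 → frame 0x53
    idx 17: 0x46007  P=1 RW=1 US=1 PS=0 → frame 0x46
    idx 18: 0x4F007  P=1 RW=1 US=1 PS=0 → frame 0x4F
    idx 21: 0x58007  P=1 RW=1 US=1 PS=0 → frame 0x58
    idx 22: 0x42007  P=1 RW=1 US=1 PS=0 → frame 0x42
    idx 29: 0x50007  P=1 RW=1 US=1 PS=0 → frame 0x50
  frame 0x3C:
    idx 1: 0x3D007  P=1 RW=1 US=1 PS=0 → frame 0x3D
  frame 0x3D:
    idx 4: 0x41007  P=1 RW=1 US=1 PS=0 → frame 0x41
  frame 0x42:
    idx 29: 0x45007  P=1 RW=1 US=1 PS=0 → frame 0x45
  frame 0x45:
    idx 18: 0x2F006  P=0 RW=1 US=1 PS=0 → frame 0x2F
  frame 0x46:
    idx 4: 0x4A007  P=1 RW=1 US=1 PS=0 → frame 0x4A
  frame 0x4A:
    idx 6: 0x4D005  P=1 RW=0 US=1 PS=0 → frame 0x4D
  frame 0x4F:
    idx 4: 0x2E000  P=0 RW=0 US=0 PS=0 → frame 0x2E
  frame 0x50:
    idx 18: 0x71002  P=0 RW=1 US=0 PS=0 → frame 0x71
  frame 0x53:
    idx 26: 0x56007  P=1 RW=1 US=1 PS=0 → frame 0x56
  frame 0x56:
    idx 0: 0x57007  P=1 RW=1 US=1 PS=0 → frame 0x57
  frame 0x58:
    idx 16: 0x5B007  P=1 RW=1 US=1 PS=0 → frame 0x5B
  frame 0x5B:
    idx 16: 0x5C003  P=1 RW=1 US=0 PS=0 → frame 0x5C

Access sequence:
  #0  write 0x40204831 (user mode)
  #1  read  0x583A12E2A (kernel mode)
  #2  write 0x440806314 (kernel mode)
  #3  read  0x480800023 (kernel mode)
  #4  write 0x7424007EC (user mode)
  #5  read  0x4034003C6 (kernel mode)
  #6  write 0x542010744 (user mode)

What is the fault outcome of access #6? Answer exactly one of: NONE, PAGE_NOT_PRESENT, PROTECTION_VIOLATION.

Walk each access:
#0 VA=0x40204831 (w,user):
  lvl0: tbl 0x38, slot 1 ⇒ 0x3C007 (P1/RW1/US1/PS0)
  lvl1: tbl 0x3C, slot 1 ⇒ 0x3D007 (P1/RW1/US1/PS0)
  lvl2: tbl 0x3D, slot 4 ⇒ 0x41007 (P1/RW1/US1/PS0)
  → PA=0x41831  (3 entries read)
#1 VA=0x583A12E2A (r,kernel):
  lvl0: tbl 0x38, slot 22 ⇒ 0x42007 (P1/RW1/US1/PS0)
  lvl1: tbl 0x42, slot 29 ⇒ 0x45007 (P1/RW1/US1/PS0)
  lvl2: tbl 0x45, slot 18 ⇒ 0x2F006 (P0/RW1/US1/PS0)
  ✗ PAGE_NOT_PRESENT  [3 reads]
#2 VA=0x440806314 (w,kernel):
  lvl0: tbl 0x38, slot 17 ⇒ 0x46007 (P1/RW1/US1/PS0)
  lvl1: tbl 0x46, slot 4 ⇒ 0x4A007 (P1/RW1/US1/PS0)
  lvl2: tbl 0x4A, slot 6 ⇒ 0x4D005 (P1/RW0/US1/PS0)
  ✗ PROTECTION_VIOLATION  [3 reads]
#3 VA=0x480800023 (r,kernel):
  lvl0: tbl 0x38, slot 18 ⇒ 0x4F007 (P1/RW1/US1/PS0)
  lvl1: tbl 0x4F, slot 4 ⇒ 0x2E000 (P0/RW0/US0/PS0)
  ✗ PAGE_NOT_PRESENT  [2 reads]
#4 VA=0x7424007EC (w,user):
  lvl0: tbl 0x38, slot 29 ⇒ 0x50007 (P1/RW1/US1/PS0)
  lvl1: tbl 0x50, slot 18 ⇒ 0x71002 (P0/RW1/US0/PS0)
  ✗ PAGE_NOT_PRESENT  [2 reads]
#5 VA=0x4034003C6 (r,kernel):
  lvl0: tbl 0x38, slot 16 ⇒ 0x53007 (P1/RW1/US1/PS0)
  lvl1: tbl 0x53, slot 26 ⇒ 0x56007 (P1/RW1/US1/PS0)
  lvl2: tbl 0x56, slot 0 ⇒ 0x57007 (P1/RW1/US1/PS0)
  → PA=0x573C6  (3 entries read)
#6 VA=0x542010744 (w,user):
  lvl0: tbl 0x38, slot 21 ⇒ 0x58007 (P1/RW1/US1/PS0)
  lvl1: tbl 0x58, slot 16 ⇒ 0x5B007 (P1/RW1/US1/PS0)
  lvl2: tbl 0x5B, slot 16 ⇒ 0x5C003 (P1/RW1/US0/PS0)
  ✗ PROTECTION_VIOLATION  [3 reads]

Access #6 fault: PROTECTION_VIOLATION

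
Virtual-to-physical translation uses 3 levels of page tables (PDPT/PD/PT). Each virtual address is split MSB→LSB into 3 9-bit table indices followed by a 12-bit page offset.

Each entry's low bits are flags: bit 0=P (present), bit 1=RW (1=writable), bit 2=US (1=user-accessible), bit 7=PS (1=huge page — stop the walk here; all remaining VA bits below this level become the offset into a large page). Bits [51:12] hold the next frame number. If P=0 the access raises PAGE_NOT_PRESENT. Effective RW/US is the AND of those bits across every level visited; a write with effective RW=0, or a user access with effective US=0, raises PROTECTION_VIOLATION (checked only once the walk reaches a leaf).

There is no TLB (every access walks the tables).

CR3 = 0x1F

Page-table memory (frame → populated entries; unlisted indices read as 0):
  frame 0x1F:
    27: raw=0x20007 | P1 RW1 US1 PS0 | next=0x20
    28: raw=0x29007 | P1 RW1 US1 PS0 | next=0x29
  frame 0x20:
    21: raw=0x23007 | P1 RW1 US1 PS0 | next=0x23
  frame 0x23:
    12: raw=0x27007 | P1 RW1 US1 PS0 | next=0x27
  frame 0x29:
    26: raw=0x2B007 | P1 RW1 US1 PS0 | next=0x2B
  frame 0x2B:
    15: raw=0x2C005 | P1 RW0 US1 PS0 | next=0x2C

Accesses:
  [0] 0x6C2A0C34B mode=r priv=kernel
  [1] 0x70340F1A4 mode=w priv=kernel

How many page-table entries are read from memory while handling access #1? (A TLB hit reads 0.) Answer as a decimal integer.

Trace:
#0 VA=0x6C2A0C34B (r,kernel):
  lvl0: tbl 0x1F, slot 27 ⇒ 0x20007 (P1/RW1/US1/PS0)
  lvl1: tbl 0x20, slot 21 ⇒ 0x23007 (P1/RW1/US1/PS0)
  lvl2: tbl 0x23, slot 12 ⇒ 0x27007 (P1/RW1/US1/PS0)
  → PA=0x2734B  (3 entries read)
#1 VA=0x70340F1A4 (w,kernel):
  lvl0: tbl 0x1F, slot 28 ⇒ 0x29007 (P1/RW1/US1/PS0)
  lvl1: tbl 0x29, slot 26 ⇒ 0x2B007 (P1/RW1/US1/PS0)
  lvl2: tbl 0x2B, slot 15 ⇒ 0x2C005 (P1/RW0/US1/PS0)
  → PROTECTION_VIOLATION  (3 entries read)

Entries read for #1: 3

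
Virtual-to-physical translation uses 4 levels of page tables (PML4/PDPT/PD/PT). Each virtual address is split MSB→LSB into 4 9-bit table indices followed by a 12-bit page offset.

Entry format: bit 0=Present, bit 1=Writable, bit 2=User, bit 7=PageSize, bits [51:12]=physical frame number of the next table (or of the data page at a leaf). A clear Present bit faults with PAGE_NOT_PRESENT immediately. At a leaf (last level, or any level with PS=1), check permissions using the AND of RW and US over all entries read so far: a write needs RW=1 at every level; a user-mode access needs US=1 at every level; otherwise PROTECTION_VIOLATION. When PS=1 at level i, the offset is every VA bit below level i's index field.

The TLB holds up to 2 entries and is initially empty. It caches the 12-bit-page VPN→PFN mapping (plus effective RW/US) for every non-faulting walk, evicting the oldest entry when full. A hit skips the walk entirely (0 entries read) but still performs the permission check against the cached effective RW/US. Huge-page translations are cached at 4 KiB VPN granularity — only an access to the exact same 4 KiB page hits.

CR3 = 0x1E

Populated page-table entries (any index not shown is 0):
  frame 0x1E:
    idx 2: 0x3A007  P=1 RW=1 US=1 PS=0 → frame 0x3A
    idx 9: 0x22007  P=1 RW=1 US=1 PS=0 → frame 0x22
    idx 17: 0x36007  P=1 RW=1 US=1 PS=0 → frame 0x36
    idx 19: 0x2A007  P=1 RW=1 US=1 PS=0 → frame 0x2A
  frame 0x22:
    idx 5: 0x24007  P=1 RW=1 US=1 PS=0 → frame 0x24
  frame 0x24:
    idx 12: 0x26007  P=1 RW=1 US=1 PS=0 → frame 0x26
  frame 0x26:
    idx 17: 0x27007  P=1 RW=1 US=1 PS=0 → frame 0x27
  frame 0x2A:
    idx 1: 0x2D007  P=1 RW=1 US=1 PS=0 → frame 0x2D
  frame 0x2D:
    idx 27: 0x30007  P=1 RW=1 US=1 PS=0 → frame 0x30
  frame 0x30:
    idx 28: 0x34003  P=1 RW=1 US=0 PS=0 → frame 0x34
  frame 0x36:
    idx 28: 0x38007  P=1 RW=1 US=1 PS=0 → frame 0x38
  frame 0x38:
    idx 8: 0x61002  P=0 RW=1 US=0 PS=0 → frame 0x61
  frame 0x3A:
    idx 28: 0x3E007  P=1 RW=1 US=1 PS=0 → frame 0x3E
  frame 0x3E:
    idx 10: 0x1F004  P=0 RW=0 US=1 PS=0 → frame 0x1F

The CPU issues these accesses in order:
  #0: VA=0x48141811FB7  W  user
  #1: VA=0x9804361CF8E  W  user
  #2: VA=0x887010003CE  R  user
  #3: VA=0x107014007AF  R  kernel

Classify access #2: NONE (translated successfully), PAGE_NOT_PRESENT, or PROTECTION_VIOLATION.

Walk each access:
#0 VA=0x48141811FB7 (w,user):
  L0: frame=0x1E idx=9 entry=0x22007 [P=1 RW=1 US=1 PS=0]
  L1: frame=0x22 idx=5 entry=0x24007 [P=1 RW=1 US=1 PS=0]
  L2: frame=0x24 idx=12 entry=0x26007 [P=1 RW=1 US=1 PS=0]
  L3: frame=0x26 idx=17 entry=0x27007 [P=1 RW=1 US=1 PS=0]
  ✓ 0x27FB7  — 4 lookups
#1 VA=0x9804361CF8E (w,user):
  L0: frame=0x1E idx=19 entry=0x2A007 [P=1 RW=1 US=1 PS=0]
  L1: frame=0x2A idx=1 entry=0x2D007 [P=1 RW=1 US=1 PS=0]
  L2: frame=0x2D idx=27 entry=0x30007 [P=1 RW=1 US=1 PS=0]
  L3: frame=0x30 idx=28 entry=0x34003 [P=1 RW=1 US=0 PS=0]
  → PROTECTION_VIOLATION  (4 entries read)
#2 VA=0x887010003CE (r,user):
  L0: frame=0x1E idx=17 entry=0x36007 [P=1 RW=1 US=1 PS=0]
  L1: frame=0x36 idx=28 entry=0x38007 [P=1 RW=1 US=1 PS=0]
  L2: frame=0x38 idx=8 entry=0x61002 [P=0 RW=1 US=0 PS=0]
  → PAGE_NOT_PRESENT  (3 entries read)
#3 VA=0x107014007AF (r,kernel):
  L0: frame=0x1E idx=2 entry=0x3A007 [P=1 RW=1 US=1 PS=0]
  L1: frame=0x3A idx=28 entry=0x3E007 [P=1 RW=1 US=1 PS=0]
  L2: frame=0x3E idx=10 entry=0x1F004 [P=0 RW=0 US=1 PS=0]
  → PAGE_NOT_PRESENT  (3 entries read)

Access #2 fault: PAGE_NOT_PRESENT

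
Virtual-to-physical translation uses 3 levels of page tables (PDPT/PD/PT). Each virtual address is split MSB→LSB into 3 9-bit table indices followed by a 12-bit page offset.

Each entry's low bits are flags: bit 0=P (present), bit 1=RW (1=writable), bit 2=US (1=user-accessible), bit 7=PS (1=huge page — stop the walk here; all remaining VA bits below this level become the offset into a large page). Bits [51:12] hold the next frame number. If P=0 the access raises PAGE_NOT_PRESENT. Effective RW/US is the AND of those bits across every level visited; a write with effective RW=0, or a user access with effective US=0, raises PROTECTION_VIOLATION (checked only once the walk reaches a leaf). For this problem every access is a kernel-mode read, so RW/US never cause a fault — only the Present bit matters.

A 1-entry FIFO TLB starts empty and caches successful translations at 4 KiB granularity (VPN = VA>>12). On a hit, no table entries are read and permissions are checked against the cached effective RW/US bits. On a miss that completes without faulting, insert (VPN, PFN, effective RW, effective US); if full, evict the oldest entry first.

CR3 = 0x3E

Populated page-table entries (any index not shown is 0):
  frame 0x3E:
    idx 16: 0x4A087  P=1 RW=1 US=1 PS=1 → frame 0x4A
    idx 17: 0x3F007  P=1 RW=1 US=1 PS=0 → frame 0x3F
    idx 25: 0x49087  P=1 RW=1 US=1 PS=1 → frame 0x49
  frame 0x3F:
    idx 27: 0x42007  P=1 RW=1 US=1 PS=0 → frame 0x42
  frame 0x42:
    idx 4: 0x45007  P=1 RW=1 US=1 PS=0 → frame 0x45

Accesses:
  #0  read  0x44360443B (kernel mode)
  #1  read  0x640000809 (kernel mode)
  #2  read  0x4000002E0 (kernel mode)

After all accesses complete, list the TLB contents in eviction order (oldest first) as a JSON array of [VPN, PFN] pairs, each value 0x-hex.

Per-access translation:
#0 VA=0x44360443B (r,kernel):
  L0: frame=0x3E idx=17 entry=0x3F007 [P=1 RW=1 US=1 PS=0]
  L1: frame=0x3F idx=27 entry=0x42007 [P=1 RW=1 US=1 PS=0]
  L2: frame=0x42 idx=4 entry=0x45007 [P=1 RW=1 US=1 PS=0]
  → PA=0x4543B  (3 entries read)
#1 VA=0x640000809 (r,kernel):
  L0: frame=0x3E idx=25 entry=0x49087 [P=1 RW=1 US=1 PS=1]
  → PA=0x49809 (huge @L0)  (1 entries read)
#2 VA=0x4000002E0 (r,kernel):
  L0: frame=0x3E idx=16 entry=0x4A087 [P=1 RW=1 US=1 PS=1]
  → PA=0x4A2E0 (huge @L0)  (1 entries read)

TLB: [["0x400000", "0x4A"]]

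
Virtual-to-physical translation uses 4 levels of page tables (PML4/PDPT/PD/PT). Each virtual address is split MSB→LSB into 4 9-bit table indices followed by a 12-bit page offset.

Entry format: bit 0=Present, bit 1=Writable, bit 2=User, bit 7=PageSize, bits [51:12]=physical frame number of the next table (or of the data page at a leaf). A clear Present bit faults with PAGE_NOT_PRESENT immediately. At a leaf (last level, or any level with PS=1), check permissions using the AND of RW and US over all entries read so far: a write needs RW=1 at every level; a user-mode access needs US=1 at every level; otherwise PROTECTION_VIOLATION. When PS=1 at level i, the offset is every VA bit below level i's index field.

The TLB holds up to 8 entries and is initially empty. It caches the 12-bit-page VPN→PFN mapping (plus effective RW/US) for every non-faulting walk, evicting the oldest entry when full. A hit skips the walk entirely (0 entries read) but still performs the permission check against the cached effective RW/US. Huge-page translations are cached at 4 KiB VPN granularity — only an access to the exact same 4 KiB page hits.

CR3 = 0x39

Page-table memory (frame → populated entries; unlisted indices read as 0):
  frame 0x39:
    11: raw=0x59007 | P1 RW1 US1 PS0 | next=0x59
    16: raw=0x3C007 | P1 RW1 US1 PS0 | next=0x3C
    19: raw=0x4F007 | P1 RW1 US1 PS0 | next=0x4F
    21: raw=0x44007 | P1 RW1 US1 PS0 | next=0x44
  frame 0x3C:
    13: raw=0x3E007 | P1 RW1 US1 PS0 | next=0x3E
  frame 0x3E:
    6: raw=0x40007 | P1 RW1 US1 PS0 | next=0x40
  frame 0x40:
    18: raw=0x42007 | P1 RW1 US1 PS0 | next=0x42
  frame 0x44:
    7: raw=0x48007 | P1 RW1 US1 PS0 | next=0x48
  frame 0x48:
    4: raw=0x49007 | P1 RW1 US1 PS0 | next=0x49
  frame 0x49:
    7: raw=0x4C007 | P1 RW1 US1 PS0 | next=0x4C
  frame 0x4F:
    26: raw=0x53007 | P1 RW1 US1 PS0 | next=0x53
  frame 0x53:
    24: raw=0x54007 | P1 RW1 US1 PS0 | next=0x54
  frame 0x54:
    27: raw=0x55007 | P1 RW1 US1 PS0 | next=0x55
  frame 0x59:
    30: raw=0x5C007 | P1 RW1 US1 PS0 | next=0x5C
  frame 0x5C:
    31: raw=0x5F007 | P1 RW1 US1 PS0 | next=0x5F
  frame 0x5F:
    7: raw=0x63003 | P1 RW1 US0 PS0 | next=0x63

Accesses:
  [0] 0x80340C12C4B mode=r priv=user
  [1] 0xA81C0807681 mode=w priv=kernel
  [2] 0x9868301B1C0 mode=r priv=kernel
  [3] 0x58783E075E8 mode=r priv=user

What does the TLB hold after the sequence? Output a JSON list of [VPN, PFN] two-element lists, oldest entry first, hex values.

Trace:
#0 VA=0x80340C12C4B (r,user):
  L0: frame=0x39 idx=16 entry=0x3C007 [P=1 RW=1 US=1 PS=0]
  L1: frame=0x3C idx=13 entry=0x3E007 [P=1 RW=1 US=1 PS=0]
  L2: frame=0x3E idx=6 entry=0x40007 [P=1 RW=1 US=1 PS=0]
  L3: frame=0x40 idx=18 entry=0x42007 [P=1 RW=1 US=1 PS=0]
  ⇒ phys 0x42C4B  [4 reads]
#1 VA=0xA81C0807681 (w,kernel):
  L0: frame=0x39 idx=21 entry=0x44007 [P=1 RW=1 US=1 PS=0]
  L1: frame=0x44 idx=7 entry=0x48007 [P=1 RW=1 US=1 PS=0]
  L2: frame=0x48 idx=4 entry=0x49007 [P=1 RW=1 US=1 PS=0]
  L3: frame=0x49 idx=7 entry=0x4C007 [P=1 RW=1 US=1 PS=0]
  ⇒ phys 0x4C681  [4 reads]
#2 VA=0x9868301B1C0 (r,kernel):
  L0: frame=0x39 idx=19 entry=0x4F007 [P=1 RW=1 US=1 PS=0]
  L1: frame=0x4F idx=26 entry=0x53007 [P=1 RW=1 US=1 PS=0]
  L2: frame=0x53 idx=24 entry=0x54007 [P=1 RW=1 US=1 PS=0]
  L3: frame=0x54 idx=27 entry=0x55007 [P=1 RW=1 US=1 PS=0]
  ⇒ phys 0x551C0  [4 reads]
#3 VA=0x58783E075E8 (r,user):
  L0: frame=0x39 idx=11 entry=0x59007 [P=1 RW=1 US=1 PS=0]
  L1: frame=0x59 idx=30 entry=0x5C007 [P=1 RW=1 US=1 PS=0]
  L2: frame=0x5C idx=31 entry=0x5F007 [P=1 RW=1 US=1 PS=0]
  L3: frame=0x5F idx=7 entry=0x63003 [P=1 RW=1 US=0 PS=0]
  ✗ PROTECTION_VIOLATION  [4 reads]

TLB: [["0x80340C12", "0x42"], ["0xA81C0807", "0x4C"], ["0x9868301B", "0x55"]]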